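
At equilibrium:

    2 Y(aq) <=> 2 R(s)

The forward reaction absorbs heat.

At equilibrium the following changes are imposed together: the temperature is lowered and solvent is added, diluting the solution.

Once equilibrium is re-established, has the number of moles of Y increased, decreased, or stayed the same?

The forward reaction is endothermic. Lowering T favours the exothermic direction — shift to the left.
Dilution lowers every aqueous concentration by the same factor. Δn_aq = 0 − 2 = -2, so the system shifts toward the side with more dissolved moles — to the left.
The net shift is to the left. Y is a reactant, so its amount increases.

increases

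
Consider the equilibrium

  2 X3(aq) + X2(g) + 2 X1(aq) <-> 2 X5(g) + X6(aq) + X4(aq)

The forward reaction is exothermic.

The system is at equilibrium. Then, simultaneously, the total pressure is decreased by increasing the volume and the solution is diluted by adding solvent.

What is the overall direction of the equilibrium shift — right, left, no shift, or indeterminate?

Gas moles: reactants 1, products 2 (Δn_gas = +1). Expansion shifts the system toward the side with more moles of gas — to the right.
Dilution lowers every aqueous concentration by the same factor. Δn_aq = 2 − 4 = -2, so the system shifts toward the side with more dissolved moles — to the left.
The individual effects push in opposite directions; without quantitative information the net direction cannot be determined.

cannot be determined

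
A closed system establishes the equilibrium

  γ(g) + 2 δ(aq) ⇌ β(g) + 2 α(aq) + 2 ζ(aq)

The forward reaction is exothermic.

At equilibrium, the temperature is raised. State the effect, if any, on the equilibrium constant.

K depends on temperature via the van 't Hoff relation. The forward reaction is exothermic, so raising T decreases K.

decreases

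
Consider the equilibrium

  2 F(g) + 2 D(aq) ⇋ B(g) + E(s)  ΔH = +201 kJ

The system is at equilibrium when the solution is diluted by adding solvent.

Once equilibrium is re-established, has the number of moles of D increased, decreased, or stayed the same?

increases

Dilution lowers every aqueous concentration by the same factor. Δn_aq = 0 − 2 = -2, so the system shifts toward the side with more dissolved moles — to the left.
The net shift is to the left. D is a reactant, so its amount increases.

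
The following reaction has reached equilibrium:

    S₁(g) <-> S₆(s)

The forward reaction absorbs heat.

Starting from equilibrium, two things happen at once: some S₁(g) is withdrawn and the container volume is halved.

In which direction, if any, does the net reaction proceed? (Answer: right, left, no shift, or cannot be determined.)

Removing S₁ (g), a reactant, drives the reaction to the left.
Gas moles: reactants 1, products 0 (Δn_gas = -1). Compression shifts the system toward the side with fewer moles of gas — to the right.
The individual effects push in opposite directions; without quantitative information the net direction cannot be determined.

cannot be determined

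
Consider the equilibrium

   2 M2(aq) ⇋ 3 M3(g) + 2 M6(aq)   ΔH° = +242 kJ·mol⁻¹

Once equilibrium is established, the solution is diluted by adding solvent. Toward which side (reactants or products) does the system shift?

Dilution scales every aqueous concentration by the same factor. Δn_aq = 2 − 2 = 0, so Q is unchanged — no shift.

no shift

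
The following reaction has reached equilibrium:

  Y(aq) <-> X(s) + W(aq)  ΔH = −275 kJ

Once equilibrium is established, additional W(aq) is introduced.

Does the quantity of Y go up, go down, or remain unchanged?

Adding W (aq), a product, drives the reaction to the left.
The net shift is to the left. Y is a reactant, so its amount increases.

increases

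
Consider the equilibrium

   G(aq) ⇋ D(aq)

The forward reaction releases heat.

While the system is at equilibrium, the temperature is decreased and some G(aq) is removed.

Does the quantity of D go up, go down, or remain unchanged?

The forward reaction is exothermic. Lowering T favours the exothermic direction — shift to the right.
Removing G (aq), a reactant, drives the reaction to the left.
The two effects oppose each other, so the net shift — and hence the change in D — cannot be determined from the given information.

cannot be determined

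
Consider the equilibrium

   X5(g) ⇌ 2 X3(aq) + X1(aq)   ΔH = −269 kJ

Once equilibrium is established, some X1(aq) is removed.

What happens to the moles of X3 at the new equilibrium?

Removing X1 (aq), a product, drives the reaction to the right.
The net shift is to the right. X3 is a product, so its amount increases.

increases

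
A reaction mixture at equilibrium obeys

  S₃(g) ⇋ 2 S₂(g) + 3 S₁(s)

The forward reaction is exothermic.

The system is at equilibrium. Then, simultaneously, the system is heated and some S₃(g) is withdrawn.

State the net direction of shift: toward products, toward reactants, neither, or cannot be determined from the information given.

left

The forward reaction is exothermic. Raising T favours the endothermic direction — shift to the left.
Removing S₃ (g), a reactant, drives the reaction to the left.
All effects act in the same direction — net shift to the left.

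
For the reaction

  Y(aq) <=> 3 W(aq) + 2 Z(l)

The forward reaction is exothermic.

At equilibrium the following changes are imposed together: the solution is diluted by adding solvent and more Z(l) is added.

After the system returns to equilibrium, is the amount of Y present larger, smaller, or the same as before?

Dilution lowers every aqueous concentration by the same factor. Δn_aq = 3 − 1 = +2, so the system shifts toward the side with more dissolved moles — to the right.
Z is a pure liquid; its activity is 1 regardless of amount, so Q is unaffected — no shift from this change.
The net shift is to the right. Y is a reactant, so its amount decreases.

decreases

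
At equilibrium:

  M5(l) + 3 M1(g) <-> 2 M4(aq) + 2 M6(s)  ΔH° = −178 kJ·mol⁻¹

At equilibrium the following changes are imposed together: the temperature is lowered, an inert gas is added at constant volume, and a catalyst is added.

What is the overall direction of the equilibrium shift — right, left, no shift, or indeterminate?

The forward reaction is exothermic. Lowering T favours the exothermic direction — shift to the right.
At constant volume, adding an inert gas leaves every reacting species' partial pressure unchanged, so Q is unchanged — no shift from this change.
A catalyst speeds both forward and reverse rates equally; it changes neither Q nor K — no shift from this change.
Only the nonzero effect(s) matter; the net shift is to the right.

right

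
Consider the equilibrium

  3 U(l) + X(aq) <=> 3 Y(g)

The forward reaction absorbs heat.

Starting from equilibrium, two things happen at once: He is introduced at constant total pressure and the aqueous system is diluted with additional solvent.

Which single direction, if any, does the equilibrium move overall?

Adding inert gas at constant total pressure expands the volume and lowers every reacting partial pressure. With Δn_gas = 3 − 0 = +3, Q moves away from K toward the side with fewer gas moles, so the system shifts toward the side with more gas moles — to the right.
Dilution lowers every aqueous concentration by the same factor. Δn_aq = 0 − 1 = -1, so the system shifts toward the side with more dissolved moles — to the left.
The individual effects push in opposite directions; without quantitative information the net direction cannot be determined.

cannot be determined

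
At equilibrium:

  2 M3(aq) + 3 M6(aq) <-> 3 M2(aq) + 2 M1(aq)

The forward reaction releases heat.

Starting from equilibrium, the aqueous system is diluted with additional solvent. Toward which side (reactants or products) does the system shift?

Dilution scales every aqueous concentration by the same factor. Δn_aq = 5 − 5 = 0, so Q is unchanged — no shift.

no shift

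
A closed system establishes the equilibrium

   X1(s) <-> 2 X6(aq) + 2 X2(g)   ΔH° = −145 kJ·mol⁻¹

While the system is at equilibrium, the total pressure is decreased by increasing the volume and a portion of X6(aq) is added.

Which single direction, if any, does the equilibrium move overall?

Gas moles: reactants 0, products 2 (Δn_gas = +2). Expansion shifts the system toward the side with more moles of gas — to the right.
Adding X6 (aq), a product, drives the reaction to the left.
The individual effects push in opposite directions; without quantitative information the net direction cannot be determined.

cannot be determined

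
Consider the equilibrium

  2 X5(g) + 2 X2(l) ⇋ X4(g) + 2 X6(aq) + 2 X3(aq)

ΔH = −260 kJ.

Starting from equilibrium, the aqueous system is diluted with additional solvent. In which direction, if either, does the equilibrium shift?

Dilution lowers every aqueous concentration by the same factor. Δn_aq = 4 − 0 = +4, so the system shifts toward the side with more dissolved moles — to the right.

right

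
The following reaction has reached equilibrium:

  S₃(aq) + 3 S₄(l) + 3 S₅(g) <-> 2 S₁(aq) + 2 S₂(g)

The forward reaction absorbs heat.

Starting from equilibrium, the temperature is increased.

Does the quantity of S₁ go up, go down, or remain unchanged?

The forward reaction is endothermic. Raising T favours the endothermic direction — shift to the right.
The net shift is to the right. S₁ is a product, so its amount increases.

increases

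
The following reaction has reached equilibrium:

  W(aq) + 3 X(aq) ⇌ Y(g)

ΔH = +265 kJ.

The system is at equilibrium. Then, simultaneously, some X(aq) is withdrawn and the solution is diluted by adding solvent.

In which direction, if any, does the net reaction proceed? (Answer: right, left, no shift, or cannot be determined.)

left

Removing X (aq), a reactant, drives the reaction to the left.
Dilution lowers every aqueous concentration by the same factor. Δn_aq = 0 − 4 = -4, so the system shifts toward the side with more dissolved moles — to the left.
All effects act in the same direction — net shift to the left.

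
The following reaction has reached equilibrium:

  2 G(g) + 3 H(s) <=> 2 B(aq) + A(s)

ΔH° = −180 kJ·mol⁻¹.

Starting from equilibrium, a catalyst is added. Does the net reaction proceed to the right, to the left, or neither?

no shift

A catalyst speeds both forward and reverse rates equally; it changes neither Q nor K — no shift from this change.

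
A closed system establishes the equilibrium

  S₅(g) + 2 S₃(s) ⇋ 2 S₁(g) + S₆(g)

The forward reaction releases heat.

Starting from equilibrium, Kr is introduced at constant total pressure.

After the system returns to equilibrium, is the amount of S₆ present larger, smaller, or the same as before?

increases

Adding inert gas at constant total pressure expands the volume and lowers every reacting partial pressure. With Δn_gas = 3 − 1 = +2, Q moves away from K toward the side with fewer gas moles, so the system shifts toward the side with more gas moles — to the right.
The net shift is to the right. S₆ is a product, so its amount increases.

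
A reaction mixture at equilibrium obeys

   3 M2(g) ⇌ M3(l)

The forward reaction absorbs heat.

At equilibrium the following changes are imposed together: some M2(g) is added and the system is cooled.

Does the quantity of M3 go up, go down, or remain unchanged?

Adding M2 (g), a reactant, drives the reaction to the right.
The forward reaction is endothermic. Lowering T favours the exothermic direction — shift to the left.
The two effects oppose each other, so the net shift — and hence the change in M3 — cannot be determined from the given information.

cannot be determined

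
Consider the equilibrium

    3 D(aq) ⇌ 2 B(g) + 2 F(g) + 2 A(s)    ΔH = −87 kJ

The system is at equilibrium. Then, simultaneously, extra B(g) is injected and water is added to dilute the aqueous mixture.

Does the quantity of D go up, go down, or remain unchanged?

Adding B (g), a product, drives the reaction to the left.
Dilution lowers every aqueous concentration by the same factor. Δn_aq = 0 − 3 = -3, so the system shifts toward the side with more dissolved moles — to the left.
The net shift is to the left. D is a reactant, so its amount increases.

increases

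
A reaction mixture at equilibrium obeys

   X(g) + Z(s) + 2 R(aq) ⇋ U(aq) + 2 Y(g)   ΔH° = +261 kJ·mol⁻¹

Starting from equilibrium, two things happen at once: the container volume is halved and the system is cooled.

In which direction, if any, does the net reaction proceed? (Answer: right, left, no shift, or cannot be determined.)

Gas moles: reactants 1, products 2 (Δn_gas = +1). Compression shifts the system toward the side with fewer moles of gas — to the left.
The forward reaction is endothermic. Lowering T favours the exothermic direction — shift to the left.
All effects act in the same direction — net shift to the left.

left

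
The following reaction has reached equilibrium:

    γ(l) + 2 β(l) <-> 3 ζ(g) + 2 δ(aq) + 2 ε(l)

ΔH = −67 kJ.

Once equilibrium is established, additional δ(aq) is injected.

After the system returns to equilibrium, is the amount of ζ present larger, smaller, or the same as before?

Adding δ (aq), a product, drives the reaction to the left.
The net shift is to the left. ζ is a product, so its amount decreases.

decreases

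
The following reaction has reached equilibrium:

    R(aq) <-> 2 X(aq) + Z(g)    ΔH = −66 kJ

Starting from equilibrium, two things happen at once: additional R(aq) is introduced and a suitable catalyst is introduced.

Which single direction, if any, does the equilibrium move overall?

right

Adding R (aq), a reactant, drives the reaction to the right.
A catalyst speeds both forward and reverse rates equally; it changes neither Q nor K — no shift from this change.
Only the nonzero effect(s) matter; the net shift is to the right.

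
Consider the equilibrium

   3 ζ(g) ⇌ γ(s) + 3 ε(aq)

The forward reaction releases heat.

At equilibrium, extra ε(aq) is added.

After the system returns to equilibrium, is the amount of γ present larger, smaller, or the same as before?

decreases

Adding ε (aq), a product, drives the reaction to the left.
The net shift is to the left. γ is a product, so its amount decreases.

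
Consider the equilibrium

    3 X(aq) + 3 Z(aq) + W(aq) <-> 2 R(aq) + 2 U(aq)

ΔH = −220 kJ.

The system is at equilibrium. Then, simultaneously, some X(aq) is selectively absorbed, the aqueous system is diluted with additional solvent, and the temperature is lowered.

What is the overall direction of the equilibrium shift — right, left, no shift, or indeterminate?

cannot be determined

Removing X (aq), a reactant, drives the reaction to the left.
Dilution lowers every aqueous concentration by the same factor. Δn_aq = 4 − 7 = -3, so the system shifts toward the side with more dissolved moles — to the left.
The forward reaction is exothermic. Lowering T favours the exothermic direction — shift to the right.
The individual effects push in opposite directions; without quantitative information the net direction cannot be determined.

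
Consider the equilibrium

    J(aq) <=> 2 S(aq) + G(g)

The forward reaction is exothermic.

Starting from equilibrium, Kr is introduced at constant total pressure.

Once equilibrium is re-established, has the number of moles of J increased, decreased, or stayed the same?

decreases

Adding inert gas at constant total pressure expands the volume and lowers every reacting partial pressure. With Δn_gas = 1 − 0 = +1, Q moves away from K toward the side with fewer gas moles, so the system shifts toward the side with more gas moles — to the right.
The net shift is to the right. J is a reactant, so its amount decreases.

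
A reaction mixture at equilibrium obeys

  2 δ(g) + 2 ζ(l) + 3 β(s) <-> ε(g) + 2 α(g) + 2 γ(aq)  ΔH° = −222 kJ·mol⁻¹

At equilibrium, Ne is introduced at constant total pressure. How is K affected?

unchanged

The equilibrium constant depends only on temperature. This perturbation may move the position of equilibrium, but since T is unchanged, K itself is unchanged.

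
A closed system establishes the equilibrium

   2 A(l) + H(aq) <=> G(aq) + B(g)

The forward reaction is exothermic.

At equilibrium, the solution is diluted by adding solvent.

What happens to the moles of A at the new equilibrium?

unchanged

Dilution scales every aqueous concentration by the same factor. Δn_aq = 1 − 1 = 0, so Q is unchanged — no shift.
No net shift occurs, so the amount of A is unchanged.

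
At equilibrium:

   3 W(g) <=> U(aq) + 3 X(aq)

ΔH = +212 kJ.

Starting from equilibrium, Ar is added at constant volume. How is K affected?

unchanged

The equilibrium constant depends only on temperature. This perturbation changes neither the position of equilibrium nor K.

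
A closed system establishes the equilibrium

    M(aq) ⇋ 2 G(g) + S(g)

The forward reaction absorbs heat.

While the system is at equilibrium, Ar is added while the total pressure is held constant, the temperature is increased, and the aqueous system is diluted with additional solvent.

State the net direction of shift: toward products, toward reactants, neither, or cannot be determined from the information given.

Adding inert gas at constant total pressure expands the volume and lowers every reacting partial pressure. With Δn_gas = 3 − 0 = +3, Q moves away from K toward the side with fewer gas moles, so the system shifts toward the side with more gas moles — to the right.
The forward reaction is endothermic. Raising T favours the endothermic direction — shift to the right.
Dilution lowers every aqueous concentration by the same factor. Δn_aq = 0 − 1 = -1, so the system shifts toward the side with more dissolved moles — to the left.
The individual effects push in opposite directions; without quantitative information the net direction cannot be determined.

cannot be determined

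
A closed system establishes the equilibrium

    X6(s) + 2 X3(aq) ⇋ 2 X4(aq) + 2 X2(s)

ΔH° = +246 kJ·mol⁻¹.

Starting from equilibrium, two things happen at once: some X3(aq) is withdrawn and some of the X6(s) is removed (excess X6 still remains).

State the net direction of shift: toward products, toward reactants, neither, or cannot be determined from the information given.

Removing X3 (aq), a reactant, drives the reaction to the left.
X6 is a pure solid; its activity is 1 regardless of amount, so Q is unaffected — no shift from this change.
Only the nonzero effect(s) matter; the net shift is to the left.

left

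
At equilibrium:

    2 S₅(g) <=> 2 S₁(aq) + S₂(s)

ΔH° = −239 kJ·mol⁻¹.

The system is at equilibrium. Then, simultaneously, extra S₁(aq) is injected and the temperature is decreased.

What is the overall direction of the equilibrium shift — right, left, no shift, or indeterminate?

cannot be determined

Adding S₁ (aq), a product, drives the reaction to the left.
The forward reaction is exothermic. Lowering T favours the exothermic direction — shift to the right.
The individual effects push in opposite directions; without quantitative information the net direction cannot be determined.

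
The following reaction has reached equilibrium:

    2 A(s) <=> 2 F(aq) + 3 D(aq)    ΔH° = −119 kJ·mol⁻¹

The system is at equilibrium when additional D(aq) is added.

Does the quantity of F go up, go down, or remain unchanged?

decreases

Adding D (aq), a product, drives the reaction to the left.
The net shift is to the left. F is a product, so its amount decreases.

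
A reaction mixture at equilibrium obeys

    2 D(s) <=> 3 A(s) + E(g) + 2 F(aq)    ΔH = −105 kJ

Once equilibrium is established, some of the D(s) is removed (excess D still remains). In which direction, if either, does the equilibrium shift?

no shift

D is a pure solid; its activity is 1 regardless of amount, so Q is unaffected — no shift from this change.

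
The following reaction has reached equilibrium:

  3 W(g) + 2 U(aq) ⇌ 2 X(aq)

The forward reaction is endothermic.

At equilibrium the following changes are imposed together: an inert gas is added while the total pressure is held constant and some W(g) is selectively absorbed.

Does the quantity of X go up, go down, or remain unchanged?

decreases

Adding inert gas at constant total pressure expands the volume and lowers every reacting partial pressure. With Δn_gas = 0 − 3 = -3, Q moves away from K toward the side with fewer gas moles, so the system shifts toward the side with more gas moles — to the left.
Removing W (g), a reactant, drives the reaction to the left.
The net shift is to the left. X is a product, so its amount decreases.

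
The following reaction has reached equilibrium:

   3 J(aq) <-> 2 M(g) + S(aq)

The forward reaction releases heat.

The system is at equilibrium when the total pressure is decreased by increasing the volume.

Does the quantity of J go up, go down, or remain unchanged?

decreases

Gas moles: reactants 0, products 2 (Δn_gas = +2). Expansion shifts the system toward the side with more moles of gas — to the right.
The net shift is to the right. J is a reactant, so its amount decreases.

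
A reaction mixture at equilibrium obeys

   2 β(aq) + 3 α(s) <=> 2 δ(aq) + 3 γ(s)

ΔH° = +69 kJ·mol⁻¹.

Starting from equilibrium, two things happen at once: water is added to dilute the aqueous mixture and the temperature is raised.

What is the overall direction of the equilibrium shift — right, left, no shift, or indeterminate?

right

Dilution scales every aqueous concentration by the same factor. Δn_aq = 2 − 2 = 0, so Q is unchanged — no shift.
The forward reaction is endothermic. Raising T favours the endothermic direction — shift to the right.
Only the nonzero effect(s) matter; the net shift is to the right.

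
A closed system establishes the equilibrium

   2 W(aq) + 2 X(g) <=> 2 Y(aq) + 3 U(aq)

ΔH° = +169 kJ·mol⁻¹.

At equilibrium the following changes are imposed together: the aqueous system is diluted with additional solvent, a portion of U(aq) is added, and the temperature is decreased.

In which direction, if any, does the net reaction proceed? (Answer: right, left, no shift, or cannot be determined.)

Dilution lowers every aqueous concentration by the same factor. Δn_aq = 5 − 2 = +3, so the system shifts toward the side with more dissolved moles — to the right.
Adding U (aq), a product, drives the reaction to the left.
The forward reaction is endothermic. Lowering T favours the exothermic direction — shift to the left.
The individual effects push in opposite directions; without quantitative information the net direction cannot be determined.

cannot be determined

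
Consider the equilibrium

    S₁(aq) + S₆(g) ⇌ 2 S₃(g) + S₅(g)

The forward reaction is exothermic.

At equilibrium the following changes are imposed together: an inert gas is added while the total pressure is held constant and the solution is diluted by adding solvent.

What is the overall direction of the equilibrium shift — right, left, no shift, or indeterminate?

Adding inert gas at constant total pressure expands the volume and lowers every reacting partial pressure. With Δn_gas = 3 − 1 = +2, Q moves away from K toward the side with fewer gas moles, so the system shifts toward the side with more gas moles — to the right.
Dilution lowers every aqueous concentration by the same factor. Δn_aq = 0 − 1 = -1, so the system shifts toward the side with more dissolved moles — to the left.
The individual effects push in opposite directions; without quantitative information the net direction cannot be determined.

cannot be determined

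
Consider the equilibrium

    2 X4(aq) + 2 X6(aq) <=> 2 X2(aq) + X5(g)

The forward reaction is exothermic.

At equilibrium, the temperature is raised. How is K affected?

decreases

K depends on temperature via the van 't Hoff relation. The forward reaction is exothermic, so raising T decreases K.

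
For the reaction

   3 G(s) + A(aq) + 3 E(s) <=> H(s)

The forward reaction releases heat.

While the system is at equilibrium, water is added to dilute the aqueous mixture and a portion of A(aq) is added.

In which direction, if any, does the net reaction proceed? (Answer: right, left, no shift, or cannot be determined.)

Dilution lowers every aqueous concentration by the same factor. Δn_aq = 0 − 1 = -1, so the system shifts toward the side with more dissolved moles — to the left.
Adding A (aq), a reactant, drives the reaction to the right.
The individual effects push in opposite directions; without quantitative information the net direction cannot be determined.

cannot be determined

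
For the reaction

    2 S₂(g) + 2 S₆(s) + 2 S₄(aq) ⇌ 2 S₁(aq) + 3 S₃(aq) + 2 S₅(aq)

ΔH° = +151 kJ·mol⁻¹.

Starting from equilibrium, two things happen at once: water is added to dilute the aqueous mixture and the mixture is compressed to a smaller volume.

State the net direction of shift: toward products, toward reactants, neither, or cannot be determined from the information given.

Dilution lowers every aqueous concentration by the same factor. Δn_aq = 7 − 2 = +5, so the system shifts toward the side with more dissolved moles — to the right.
Gas moles: reactants 2, products 0 (Δn_gas = -2). Compression shifts the system toward the side with fewer moles of gas — to the right.
All effects act in the same direction — net shift to the right.

right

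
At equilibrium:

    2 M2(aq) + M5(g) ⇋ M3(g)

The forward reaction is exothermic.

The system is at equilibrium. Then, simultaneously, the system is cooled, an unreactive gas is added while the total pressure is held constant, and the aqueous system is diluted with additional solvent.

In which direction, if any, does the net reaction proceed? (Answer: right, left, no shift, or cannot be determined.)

cannot be determined

The forward reaction is exothermic. Lowering T favours the exothermic direction — shift to the right.
Adding inert gas at constant total pressure expands the volume, scaling every reacting partial pressure by the same factor. Δn_gas = 1 − 1 = 0, so Q is unchanged — no shift.
Dilution lowers every aqueous concentration by the same factor. Δn_aq = 0 − 2 = -2, so the system shifts toward the side with more dissolved moles — to the left.
The individual effects push in opposite directions; without quantitative information the net direction cannot be determined.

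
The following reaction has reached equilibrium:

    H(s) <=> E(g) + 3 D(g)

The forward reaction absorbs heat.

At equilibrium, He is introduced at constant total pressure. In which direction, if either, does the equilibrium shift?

right

Adding inert gas at constant total pressure expands the volume and lowers every reacting partial pressure. With Δn_gas = 4 − 0 = +4, Q moves away from K toward the side with fewer gas moles, so the system shifts toward the side with more gas moles — to the right.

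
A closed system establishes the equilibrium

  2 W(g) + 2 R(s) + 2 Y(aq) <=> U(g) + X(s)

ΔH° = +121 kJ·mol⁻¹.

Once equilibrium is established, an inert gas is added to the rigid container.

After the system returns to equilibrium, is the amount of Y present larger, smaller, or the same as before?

unchanged

At constant volume, adding an inert gas leaves every reacting species' partial pressure unchanged, so Q is unchanged — no shift from this change.
No net shift occurs, so the amount of Y is unchanged.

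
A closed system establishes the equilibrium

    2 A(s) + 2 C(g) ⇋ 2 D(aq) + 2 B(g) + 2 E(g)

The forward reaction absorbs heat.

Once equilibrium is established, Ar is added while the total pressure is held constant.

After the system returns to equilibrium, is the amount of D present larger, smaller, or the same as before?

Adding inert gas at constant total pressure expands the volume and lowers every reacting partial pressure. With Δn_gas = 4 − 2 = +2, Q moves away from K toward the side with fewer gas moles, so the system shifts toward the side with more gas moles — to the right.
The net shift is to the right. D is a product, so its amount increases.

increases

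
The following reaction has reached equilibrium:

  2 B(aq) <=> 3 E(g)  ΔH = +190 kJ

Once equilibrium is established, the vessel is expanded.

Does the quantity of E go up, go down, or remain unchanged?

Gas moles: reactants 0, products 3 (Δn_gas = +3). Expansion shifts the system toward the side with more moles of gas — to the right.
The net shift is to the right. E is a product, so its amount increases.

increases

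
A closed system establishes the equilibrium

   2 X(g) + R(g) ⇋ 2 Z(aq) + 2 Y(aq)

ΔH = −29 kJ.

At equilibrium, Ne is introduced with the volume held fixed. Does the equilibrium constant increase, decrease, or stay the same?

unchanged

The equilibrium constant depends only on temperature. This perturbation changes neither the position of equilibrium nor K.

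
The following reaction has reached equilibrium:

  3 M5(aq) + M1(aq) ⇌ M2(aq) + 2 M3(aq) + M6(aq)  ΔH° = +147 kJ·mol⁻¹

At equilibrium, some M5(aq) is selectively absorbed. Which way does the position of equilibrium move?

Removing M5 (aq), a reactant, drives the reaction to the left.

left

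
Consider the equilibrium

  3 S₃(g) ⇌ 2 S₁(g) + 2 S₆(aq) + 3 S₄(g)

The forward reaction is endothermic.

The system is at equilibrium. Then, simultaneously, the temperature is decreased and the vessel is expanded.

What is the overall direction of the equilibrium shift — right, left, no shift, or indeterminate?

The forward reaction is endothermic. Lowering T favours the exothermic direction — shift to the left.
Gas moles: reactants 3, products 5 (Δn_gas = +2). Expansion shifts the system toward the side with more moles of gas — to the right.
The individual effects push in opposite directions; without quantitative information the net direction cannot be determined.

cannot be determined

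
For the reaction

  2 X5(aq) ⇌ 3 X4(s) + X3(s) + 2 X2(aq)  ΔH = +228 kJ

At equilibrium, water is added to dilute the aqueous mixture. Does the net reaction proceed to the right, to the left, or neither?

Dilution scales every aqueous concentration by the same factor. Δn_aq = 2 − 2 = 0, so Q is unchanged — no shift.

no shift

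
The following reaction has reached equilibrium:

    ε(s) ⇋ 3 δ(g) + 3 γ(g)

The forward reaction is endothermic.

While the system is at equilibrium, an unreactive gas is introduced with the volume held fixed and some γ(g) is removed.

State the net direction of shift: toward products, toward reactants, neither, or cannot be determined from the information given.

At constant volume, adding an inert gas leaves every reacting species' partial pressure unchanged, so Q is unchanged — no shift from this change.
Removing γ (g), a product, drives the reaction to the right.
Only the nonzero effect(s) matter; the net shift is to the right.

right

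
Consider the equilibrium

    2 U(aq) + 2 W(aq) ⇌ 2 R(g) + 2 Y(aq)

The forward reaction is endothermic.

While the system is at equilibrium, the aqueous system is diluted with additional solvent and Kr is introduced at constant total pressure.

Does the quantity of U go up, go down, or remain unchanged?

Dilution lowers every aqueous concentration by the same factor. Δn_aq = 2 − 4 = -2, so the system shifts toward the side with more dissolved moles — to the left.
Adding inert gas at constant total pressure expands the volume and lowers every reacting partial pressure. With Δn_gas = 2 − 0 = +2, Q moves away from K toward the side with fewer gas moles, so the system shifts toward the side with more gas moles — to the right.
The two effects oppose each other, so the net shift — and hence the change in U — cannot be determined from the given information.

cannot be determined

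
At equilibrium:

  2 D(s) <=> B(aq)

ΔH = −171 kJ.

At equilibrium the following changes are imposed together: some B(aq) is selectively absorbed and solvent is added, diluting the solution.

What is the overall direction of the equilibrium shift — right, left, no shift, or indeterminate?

right

Removing B (aq), a product, drives the reaction to the right.
Dilution lowers every aqueous concentration by the same factor. Δn_aq = 1 − 0 = +1, so the system shifts toward the side with more dissolved moles — to the right.
All effects act in the same direction — net shift to the right.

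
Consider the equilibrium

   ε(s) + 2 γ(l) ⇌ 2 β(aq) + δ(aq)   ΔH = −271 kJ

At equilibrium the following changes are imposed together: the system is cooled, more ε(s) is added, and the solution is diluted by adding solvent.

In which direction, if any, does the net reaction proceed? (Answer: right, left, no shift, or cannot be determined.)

The forward reaction is exothermic. Lowering T favours the exothermic direction — shift to the right.
ε is a pure solid; its activity is 1 regardless of amount, so Q is unaffected — no shift from this change.
Dilution lowers every aqueous concentration by the same factor. Δn_aq = 3 − 0 = +3, so the system shifts toward the side with more dissolved moles — to the right.
Only the nonzero effect(s) matter; the net shift is to the right.

right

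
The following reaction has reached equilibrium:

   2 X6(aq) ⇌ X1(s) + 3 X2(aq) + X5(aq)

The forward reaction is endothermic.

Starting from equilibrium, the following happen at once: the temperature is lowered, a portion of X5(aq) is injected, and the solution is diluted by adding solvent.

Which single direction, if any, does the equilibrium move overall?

cannot be determined

The forward reaction is endothermic. Lowering T favours the exothermic direction — shift to the left.
Adding X5 (aq), a product, drives the reaction to the left.
Dilution lowers every aqueous concentration by the same factor. Δn_aq = 4 − 2 = +2, so the system shifts toward the side with more dissolved moles — to the right.
The individual effects push in opposite directions; without quantitative information the net direction cannot be determined.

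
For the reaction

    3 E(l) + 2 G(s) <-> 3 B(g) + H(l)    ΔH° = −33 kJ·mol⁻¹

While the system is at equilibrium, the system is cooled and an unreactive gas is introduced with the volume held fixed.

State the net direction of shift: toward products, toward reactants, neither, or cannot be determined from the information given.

right

The forward reaction is exothermic. Lowering T favours the exothermic direction — shift to the right.
At constant volume, adding an inert gas leaves every reacting species' partial pressure unchanged, so Q is unchanged — no shift from this change.
Only the nonzero effect(s) matter; the net shift is to the right.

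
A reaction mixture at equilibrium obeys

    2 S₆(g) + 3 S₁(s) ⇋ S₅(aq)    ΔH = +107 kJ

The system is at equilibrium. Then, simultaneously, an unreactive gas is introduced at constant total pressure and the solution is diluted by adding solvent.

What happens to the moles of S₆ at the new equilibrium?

cannot be determined

Adding inert gas at constant total pressure expands the volume and lowers every reacting partial pressure. With Δn_gas = 0 − 2 = -2, Q moves away from K toward the side with fewer gas moles, so the system shifts toward the side with more gas moles — to the left.
Dilution lowers every aqueous concentration by the same factor. Δn_aq = 1 − 0 = +1, so the system shifts toward the side with more dissolved moles — to the right.
The two effects oppose each other, so the net shift — and hence the change in S₆ — cannot be determined from the given information.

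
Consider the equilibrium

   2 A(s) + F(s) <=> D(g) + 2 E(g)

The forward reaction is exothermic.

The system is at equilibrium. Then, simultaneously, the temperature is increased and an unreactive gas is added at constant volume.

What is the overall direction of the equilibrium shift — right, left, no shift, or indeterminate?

The forward reaction is exothermic. Raising T favours the endothermic direction — shift to the left.
At constant volume, adding an inert gas leaves every reacting species' partial pressure unchanged, so Q is unchanged — no shift from this change.
Only the nonzero effect(s) matter; the net shift is to the left.

left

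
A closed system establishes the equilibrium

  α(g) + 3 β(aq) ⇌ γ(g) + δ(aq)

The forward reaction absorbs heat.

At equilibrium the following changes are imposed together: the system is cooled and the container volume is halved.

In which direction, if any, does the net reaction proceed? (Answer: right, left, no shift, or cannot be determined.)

left

The forward reaction is endothermic. Lowering T favours the exothermic direction — shift to the left.
Gas moles: reactants 1, products 1. Δn_gas = 0, so a volume change leaves Q equal to K — no shift from this change.
Only the nonzero effect(s) matter; the net shift is to the left.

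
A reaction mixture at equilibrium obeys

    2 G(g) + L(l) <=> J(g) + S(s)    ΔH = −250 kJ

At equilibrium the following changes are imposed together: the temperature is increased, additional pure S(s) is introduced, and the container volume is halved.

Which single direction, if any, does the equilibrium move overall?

cannot be determined

The forward reaction is exothermic. Raising T favours the endothermic direction — shift to the left.
S is a pure solid; its activity is 1 regardless of amount, so Q is unaffected — no shift from this change.
Gas moles: reactants 2, products 1 (Δn_gas = -1). Compression shifts the system toward the side with fewer moles of gas — to the right.
The individual effects push in opposite directions; without quantitative information the net direction cannot be determined.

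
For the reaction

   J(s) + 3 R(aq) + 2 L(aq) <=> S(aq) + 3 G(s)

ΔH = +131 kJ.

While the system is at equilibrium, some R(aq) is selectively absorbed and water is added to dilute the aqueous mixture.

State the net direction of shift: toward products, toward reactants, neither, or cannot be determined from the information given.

left

Removing R (aq), a reactant, drives the reaction to the left.
Dilution lowers every aqueous concentration by the same factor. Δn_aq = 1 − 5 = -4, so the system shifts toward the side with more dissolved moles — to the left.
All effects act in the same direction — net shift to the left.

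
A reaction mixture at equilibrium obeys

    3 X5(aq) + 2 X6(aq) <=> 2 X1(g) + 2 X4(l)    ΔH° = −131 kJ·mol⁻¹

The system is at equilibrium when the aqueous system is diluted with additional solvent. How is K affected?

The equilibrium constant depends only on temperature. This perturbation may move the position of equilibrium, but since T is unchanged, K itself is unchanged.

unchanged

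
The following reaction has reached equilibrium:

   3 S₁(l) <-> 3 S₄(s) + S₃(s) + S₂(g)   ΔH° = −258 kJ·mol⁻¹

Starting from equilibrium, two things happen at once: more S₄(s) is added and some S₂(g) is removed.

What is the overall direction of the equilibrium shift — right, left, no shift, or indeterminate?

right

S₄ is a pure solid; its activity is 1 regardless of amount, so Q is unaffected — no shift from this change.
Removing S₂ (g), a product, drives the reaction to the right.
Only the nonzero effect(s) matter; the net shift is to the right.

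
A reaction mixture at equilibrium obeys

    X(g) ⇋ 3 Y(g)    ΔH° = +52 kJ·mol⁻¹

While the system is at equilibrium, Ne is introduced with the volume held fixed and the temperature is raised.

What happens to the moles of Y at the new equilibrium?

At constant volume, adding an inert gas leaves every reacting species' partial pressure unchanged, so Q is unchanged — no shift from this change.
The forward reaction is endothermic. Raising T favours the endothermic direction — shift to the right.
The net shift is to the right. Y is a product, so its amount increases.

increases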